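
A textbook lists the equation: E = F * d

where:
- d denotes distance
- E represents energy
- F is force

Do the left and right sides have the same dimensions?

Yes

d (distance) has dimensions [L].
E (energy) has dimensions [L^2 M T^-2].
F (force) has dimensions [L M T^-2].

Left side: [L^2 M T^-2]
Right side: [L^2 M T^-2]

Both sides have the same dimensions, so the equation is dimensionally consistent.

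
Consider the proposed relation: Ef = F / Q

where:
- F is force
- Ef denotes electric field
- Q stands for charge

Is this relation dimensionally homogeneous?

Yes

F (force) has dimensions [L M T^-2].
Ef (electric field) has dimensions [I^-1 L M T^-3].
Q (charge) has dimensions [I T].

Left side: [I^-1 L M T^-3]
Right side: [I^-1 L M T^-3]

Both sides have the same dimensions, so the equation is dimensionally consistent.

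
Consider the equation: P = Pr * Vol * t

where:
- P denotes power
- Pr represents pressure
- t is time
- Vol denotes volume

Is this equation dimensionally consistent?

No

P (power) has dimensions [L^2 M T^-3].
Pr (pressure) has dimensions [L^-1 M T^-2].
t (time) has dimensions [T].
Vol (volume) has dimensions [L^3].

Left side: [L^2 M T^-3]
Right side: [L^2 M T^-1]

The two sides have different dimensions, so the equation is NOT dimensionally consistent.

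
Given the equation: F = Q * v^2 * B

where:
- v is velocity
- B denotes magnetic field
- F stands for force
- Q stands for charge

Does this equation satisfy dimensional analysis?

No

v (velocity) has dimensions [L T^-1].
B (magnetic field) has dimensions [I^-1 M T^-2].
F (force) has dimensions [L M T^-2].
Q (charge) has dimensions [I T].

Left side: [L M T^-2]
Right side: [L^2 M T^-3]

The two sides have different dimensions, so the equation is NOT dimensionally consistent.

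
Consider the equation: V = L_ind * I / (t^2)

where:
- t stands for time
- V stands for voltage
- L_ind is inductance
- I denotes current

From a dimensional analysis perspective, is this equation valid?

No

t (time) has dimensions [T].
V (voltage) has dimensions [I^-1 L^2 M T^-3].
L_ind (inductance) has dimensions [I^-2 L^2 M T^-2].
I (current) has dimensions [I].

Left side: [I^-1 L^2 M T^-3]
Right side: [I^-1 L^2 M T^-4]

The two sides have different dimensions, so the equation is NOT dimensionally consistent.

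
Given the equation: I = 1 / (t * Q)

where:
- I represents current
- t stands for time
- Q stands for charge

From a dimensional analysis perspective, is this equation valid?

No

I (current) has dimensions [I].
t (time) has dimensions [T].
Q (charge) has dimensions [I T].

Left side: [I]
Right side: [I^-1 T^-2]

The two sides have different dimensions, so the equation is NOT dimensionally consistent.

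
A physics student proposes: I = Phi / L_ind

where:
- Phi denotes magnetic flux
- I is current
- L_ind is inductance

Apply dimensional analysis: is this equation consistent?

Yes

Phi (magnetic flux) has dimensions [I^-1 L^2 M T^-2].
I (current) has dimensions [I].
L_ind (inductance) has dimensions [I^-2 L^2 M T^-2].

Left side: [I]
Right side: [I]

Both sides have the same dimensions, so the equation is dimensionally consistent.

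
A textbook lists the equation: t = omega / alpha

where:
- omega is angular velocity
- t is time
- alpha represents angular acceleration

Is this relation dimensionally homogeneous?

Yes

omega (angular velocity) has dimensions [T^-1].
t (time) has dimensions [T].
alpha (angular acceleration) has dimensions [T^-2].

Left side: [T]
Right side: [T]

Both sides have the same dimensions, so the equation is dimensionally consistent.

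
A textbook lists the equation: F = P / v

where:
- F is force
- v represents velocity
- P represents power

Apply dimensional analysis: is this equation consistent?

Yes

F (force) has dimensions [L M T^-2].
v (velocity) has dimensions [L T^-1].
P (power) has dimensions [L^2 M T^-3].

Left side: [L M T^-2]
Right side: [L M T^-2]

Both sides have the same dimensions, so the equation is dimensionally consistent.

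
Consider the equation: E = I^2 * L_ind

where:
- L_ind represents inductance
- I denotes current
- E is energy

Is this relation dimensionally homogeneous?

Yes

L_ind (inductance) has dimensions [I^-2 L^2 M T^-2].
I (current) has dimensions [I].
E (energy) has dimensions [L^2 M T^-2].

Left side: [L^2 M T^-2]
Right side: [L^2 M T^-2]

Both sides have the same dimensions, so the equation is dimensionally consistent.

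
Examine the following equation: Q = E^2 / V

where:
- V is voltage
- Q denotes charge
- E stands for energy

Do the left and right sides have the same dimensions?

No

V (voltage) has dimensions [I^-1 L^2 M T^-3].
Q (charge) has dimensions [I T].
E (energy) has dimensions [L^2 M T^-2].

Left side: [I T]
Right side: [I L^2 M T^-1]

The two sides have different dimensions, so the equation is NOT dimensionally consistent.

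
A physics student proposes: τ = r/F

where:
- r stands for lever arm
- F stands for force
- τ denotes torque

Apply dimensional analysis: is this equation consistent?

No

r (lever arm) has dimensions [L].
F (force) has dimensions [L M T^-2].
τ (torque) has dimensions [L^2 M T^-2].

Left side: [L^2 M T^-2]
Right side: [M^-1 T^2]

The two sides have different dimensions, so the equation is NOT dimensionally consistent.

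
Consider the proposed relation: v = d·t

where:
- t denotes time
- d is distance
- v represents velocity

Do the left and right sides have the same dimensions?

No

t (time) has dimensions [T].
d (distance) has dimensions [L].
v (velocity) has dimensions [L T^-1].

Left side: [L T^-1]
Right side: [L T]

The two sides have different dimensions, so the equation is NOT dimensionally consistent.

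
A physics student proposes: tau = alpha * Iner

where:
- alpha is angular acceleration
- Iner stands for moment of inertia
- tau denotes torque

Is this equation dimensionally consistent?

Yes

alpha (angular acceleration) has dimensions [T^-2].
Iner (moment of inertia) has dimensions [L^2 M].
tau (torque) has dimensions [L^2 M T^-2].

Left side: [L^2 M T^-2]
Right side: [L^2 M T^-2]

Both sides have the same dimensions, so the equation is dimensionally consistent.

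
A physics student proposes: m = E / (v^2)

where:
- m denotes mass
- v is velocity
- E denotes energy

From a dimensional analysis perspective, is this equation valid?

Yes

m (mass) has dimensions [M].
v (velocity) has dimensions [L T^-1].
E (energy) has dimensions [L^2 M T^-2].

Left side: [M]
Right side: [M]

Both sides have the same dimensions, so the equation is dimensionally consistent.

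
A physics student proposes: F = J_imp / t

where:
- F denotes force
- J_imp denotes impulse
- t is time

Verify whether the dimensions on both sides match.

Yes

F (force) has dimensions [L M T^-2].
J_imp (impulse) has dimensions [L M T^-1].
t (time) has dimensions [T].

Left side: [L M T^-2]
Right side: [L M T^-2]

Both sides have the same dimensions, so the equation is dimensionally consistent.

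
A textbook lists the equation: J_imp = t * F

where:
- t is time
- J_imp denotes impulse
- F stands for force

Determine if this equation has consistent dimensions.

Yes

t (time) has dimensions [T].
J_imp (impulse) has dimensions [L M T^-1].
F (force) has dimensions [L M T^-2].

Left side: [L M T^-1]
Right side: [L M T^-1]

Both sides have the same dimensions, so the equation is dimensionally consistent.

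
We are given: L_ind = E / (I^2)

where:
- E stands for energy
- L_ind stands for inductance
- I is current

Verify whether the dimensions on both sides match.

Yes

E (energy) has dimensions [L^2 M T^-2].
L_ind (inductance) has dimensions [I^-2 L^2 M T^-2].
I (current) has dimensions [I].

Left side: [I^-2 L^2 M T^-2]
Right side: [I^-2 L^2 M T^-2]

Both sides have the same dimensions, so the equation is dimensionally consistent.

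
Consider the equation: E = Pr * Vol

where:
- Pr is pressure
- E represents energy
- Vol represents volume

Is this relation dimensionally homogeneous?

Yes

Pr (pressure) has dimensions [L^-1 M T^-2].
E (energy) has dimensions [L^2 M T^-2].
Vol (volume) has dimensions [L^3].

Left side: [L^2 M T^-2]
Right side: [L^2 M T^-2]

Both sides have the same dimensions, so the equation is dimensionally consistent.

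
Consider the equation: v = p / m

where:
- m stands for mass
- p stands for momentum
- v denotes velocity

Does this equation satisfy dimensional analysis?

Yes

m (mass) has dimensions [M].
p (momentum) has dimensions [L M T^-1].
v (velocity) has dimensions [L T^-1].

Left side: [L T^-1]
Right side: [L T^-1]

Both sides have the same dimensions, so the equation is dimensionally consistent.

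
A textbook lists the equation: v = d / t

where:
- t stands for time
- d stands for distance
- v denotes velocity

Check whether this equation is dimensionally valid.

Yes

t (time) has dimensions [T].
d (distance) has dimensions [L].
v (velocity) has dimensions [L T^-1].

Left side: [L T^-1]
Right side: [L T^-1]

Both sides have the same dimensions, so the equation is dimensionally consistent.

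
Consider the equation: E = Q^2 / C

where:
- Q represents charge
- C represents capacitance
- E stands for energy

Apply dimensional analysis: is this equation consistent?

Yes

Q (charge) has dimensions [I T].
C (capacitance) has dimensions [I^2 L^-2 M^-1 T^4].
E (energy) has dimensions [L^2 M T^-2].

Left side: [L^2 M T^-2]
Right side: [L^2 M T^-2]

Both sides have the same dimensions, so the equation is dimensionally consistent.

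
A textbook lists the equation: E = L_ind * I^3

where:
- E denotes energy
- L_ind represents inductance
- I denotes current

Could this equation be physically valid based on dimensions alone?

No

E (energy) has dimensions [L^2 M T^-2].
L_ind (inductance) has dimensions [I^-2 L^2 M T^-2].
I (current) has dimensions [I].

Left side: [L^2 M T^-2]
Right side: [I L^2 M T^-2]

The two sides have different dimensions, so the equation is NOT dimensionally consistent.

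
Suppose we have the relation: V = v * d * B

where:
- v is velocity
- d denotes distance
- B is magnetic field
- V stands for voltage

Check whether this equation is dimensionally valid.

Yes

v (velocity) has dimensions [L T^-1].
d (distance) has dimensions [L].
B (magnetic field) has dimensions [I^-1 M T^-2].
V (voltage) has dimensions [I^-1 L^2 M T^-3].

Left side: [I^-1 L^2 M T^-3]
Right side: [I^-1 L^2 M T^-3]

Both sides have the same dimensions, so the equation is dimensionally consistent.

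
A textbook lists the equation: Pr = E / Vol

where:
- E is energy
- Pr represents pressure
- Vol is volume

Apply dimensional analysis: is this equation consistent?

Yes

E (energy) has dimensions [L^2 M T^-2].
Pr (pressure) has dimensions [L^-1 M T^-2].
Vol (volume) has dimensions [L^3].

Left side: [L^-1 M T^-2]
Right side: [L^-1 M T^-2]

Both sides have the same dimensions, so the equation is dimensionally consistent.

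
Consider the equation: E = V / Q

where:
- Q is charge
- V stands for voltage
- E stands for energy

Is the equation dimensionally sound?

No

Q (charge) has dimensions [I T].
V (voltage) has dimensions [I^-1 L^2 M T^-3].
E (energy) has dimensions [L^2 M T^-2].

Left side: [L^2 M T^-2]
Right side: [I^-2 L^2 M T^-4]

The two sides have different dimensions, so the equation is NOT dimensionally consistent.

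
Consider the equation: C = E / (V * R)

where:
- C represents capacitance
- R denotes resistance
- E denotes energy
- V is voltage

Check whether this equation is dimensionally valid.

No

C (capacitance) has dimensions [I^2 L^-2 M^-1 T^4].
R (resistance) has dimensions [I^-2 L^2 M T^-3].
E (energy) has dimensions [L^2 M T^-2].
V (voltage) has dimensions [I^-1 L^2 M T^-3].

Left side: [I^2 L^-2 M^-1 T^4]
Right side: [I^3 L^-2 M^-1 T^4]

The two sides have different dimensions, so the equation is NOT dimensionally consistent.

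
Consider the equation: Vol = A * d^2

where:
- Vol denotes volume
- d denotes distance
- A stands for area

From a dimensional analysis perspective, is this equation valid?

No

Vol (volume) has dimensions [L^3].
d (distance) has dimensions [L].
A (area) has dimensions [L^2].

Left side: [L^3]
Right side: [L^4]

The two sides have different dimensions, so the equation is NOT dimensionally consistent.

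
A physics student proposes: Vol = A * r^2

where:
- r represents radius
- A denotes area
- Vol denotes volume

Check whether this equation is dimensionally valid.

No

r (radius) has dimensions [L].
A (area) has dimensions [L^2].
Vol (volume) has dimensions [L^3].

Left side: [L^3]
Right side: [L^4]

The two sides have different dimensions, so the equation is NOT dimensionally consistent.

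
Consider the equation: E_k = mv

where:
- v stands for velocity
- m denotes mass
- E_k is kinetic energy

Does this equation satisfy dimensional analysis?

No

v (velocity) has dimensions [L T^-1].
m (mass) has dimensions [M].
E_k (kinetic energy) has dimensions [L^2 M T^-2].

Left side: [L^2 M T^-2]
Right side: [L M T^-1]

The two sides have different dimensions, so the equation is NOT dimensionally consistent.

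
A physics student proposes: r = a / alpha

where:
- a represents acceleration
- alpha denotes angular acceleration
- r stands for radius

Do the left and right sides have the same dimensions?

Yes

a (acceleration) has dimensions [L T^-2].
alpha (angular acceleration) has dimensions [T^-2].
r (radius) has dimensions [L].

Left side: [L]
Right side: [L]

Both sides have the same dimensions, so the equation is dimensionally consistent.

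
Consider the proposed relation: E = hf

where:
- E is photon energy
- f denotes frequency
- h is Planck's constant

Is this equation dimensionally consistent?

Yes

E (photon energy) has dimensions [L^2 M T^-2].
f (frequency) has dimensions [T^-1].
h (Planck's constant) has dimensions [L^2 M T^-1].

Left side: [L^2 M T^-2]
Right side: [L^2 M T^-2]

Both sides have the same dimensions, so the equation is dimensionally consistent.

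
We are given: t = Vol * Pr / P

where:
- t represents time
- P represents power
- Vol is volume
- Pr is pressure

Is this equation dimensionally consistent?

Yes

t (time) has dimensions [T].
P (power) has dimensions [L^2 M T^-3].
Vol (volume) has dimensions [L^3].
Pr (pressure) has dimensions [L^-1 M T^-2].

Left side: [T]
Right side: [T]

Both sides have the same dimensions, so the equation is dimensionally consistent.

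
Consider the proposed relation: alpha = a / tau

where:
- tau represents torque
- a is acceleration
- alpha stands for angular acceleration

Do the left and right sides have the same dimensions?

No

tau (torque) has dimensions [L^2 M T^-2].
a (acceleration) has dimensions [L T^-2].
alpha (angular acceleration) has dimensions [T^-2].

Left side: [T^-2]
Right side: [L^-1 M^-1]

The two sides have different dimensions, so the equation is NOT dimensionally consistent.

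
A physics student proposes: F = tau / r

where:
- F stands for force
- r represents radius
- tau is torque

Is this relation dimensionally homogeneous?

Yes

F (force) has dimensions [L M T^-2].
r (radius) has dimensions [L].
tau (torque) has dimensions [L^2 M T^-2].

Left side: [L M T^-2]
Right side: [L M T^-2]

Both sides have the same dimensions, so the equation is dimensionally consistent.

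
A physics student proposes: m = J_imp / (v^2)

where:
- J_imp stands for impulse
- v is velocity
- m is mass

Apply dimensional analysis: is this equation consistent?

No

J_imp (impulse) has dimensions [L M T^-1].
v (velocity) has dimensions [L T^-1].
m (mass) has dimensions [M].

Left side: [M]
Right side: [L^-1 M T]

The two sides have different dimensions, so the equation is NOT dimensionally consistent.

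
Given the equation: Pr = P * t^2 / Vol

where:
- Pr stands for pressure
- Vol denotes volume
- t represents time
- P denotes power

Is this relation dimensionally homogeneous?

No

Pr (pressure) has dimensions [L^-1 M T^-2].
Vol (volume) has dimensions [L^3].
t (time) has dimensions [T].
P (power) has dimensions [L^2 M T^-3].

Left side: [L^-1 M T^-2]
Right side: [L^-1 M T^-1]

The two sides have different dimensions, so the equation is NOT dimensionally consistent.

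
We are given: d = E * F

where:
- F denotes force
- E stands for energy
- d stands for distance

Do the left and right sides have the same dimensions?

No

F (force) has dimensions [L M T^-2].
E (energy) has dimensions [L^2 M T^-2].
d (distance) has dimensions [L].

Left side: [L]
Right side: [L^3 M^2 T^-4]

The two sides have different dimensions, so the equation is NOT dimensionally consistent.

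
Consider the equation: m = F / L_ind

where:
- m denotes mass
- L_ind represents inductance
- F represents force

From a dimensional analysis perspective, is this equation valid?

No

m (mass) has dimensions [M].
L_ind (inductance) has dimensions [I^-2 L^2 M T^-2].
F (force) has dimensions [L M T^-2].

Left side: [M]
Right side: [I^2 L^-1]

The two sides have different dimensions, so the equation is NOT dimensionally consistent.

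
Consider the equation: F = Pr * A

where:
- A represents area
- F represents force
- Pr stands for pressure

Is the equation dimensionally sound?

Yes

A (area) has dimensions [L^2].
F (force) has dimensions [L M T^-2].
Pr (pressure) has dimensions [L^-1 M T^-2].

Left side: [L M T^-2]
Right side: [L M T^-2]

Both sides have the same dimensions, so the equation is dimensionally consistent.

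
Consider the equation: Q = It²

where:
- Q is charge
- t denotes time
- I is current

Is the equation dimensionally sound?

No

Q (charge) has dimensions [I T].
t (time) has dimensions [T].
I (current) has dimensions [I].

Left side: [I T]
Right side: [I T^2]

The two sides have different dimensions, so the equation is NOT dimensionally consistent.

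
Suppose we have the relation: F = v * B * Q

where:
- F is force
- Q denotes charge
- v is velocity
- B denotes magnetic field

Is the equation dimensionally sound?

Yes

F (force) has dimensions [L M T^-2].
Q (charge) has dimensions [I T].
v (velocity) has dimensions [L T^-1].
B (magnetic field) has dimensions [I^-1 M T^-2].

Left side: [L M T^-2]
Right side: [L M T^-2]

Both sides have the same dimensions, so the equation is dimensionally consistent.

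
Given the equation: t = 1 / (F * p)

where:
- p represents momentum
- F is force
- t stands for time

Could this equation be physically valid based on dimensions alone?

No

p (momentum) has dimensions [L M T^-1].
F (force) has dimensions [L M T^-2].
t (time) has dimensions [T].

Left side: [T]
Right side: [L^-2 M^-2 T^3]

The two sides have different dimensions, so the equation is NOT dimensionally consistent.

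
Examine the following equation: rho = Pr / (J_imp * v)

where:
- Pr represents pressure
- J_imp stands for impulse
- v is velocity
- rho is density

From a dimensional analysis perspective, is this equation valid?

No

Pr (pressure) has dimensions [L^-1 M T^-2].
J_imp (impulse) has dimensions [L M T^-1].
v (velocity) has dimensions [L T^-1].
rho (density) has dimensions [L^-3 M].

Left side: [L^-3 M]
Right side: [L^-3]

The two sides have different dimensions, so the equation is NOT dimensionally consistent.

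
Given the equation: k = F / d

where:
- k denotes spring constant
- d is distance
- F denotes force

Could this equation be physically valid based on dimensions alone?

Yes

k (spring constant) has dimensions [M T^-2].
d (distance) has dimensions [L].
F (force) has dimensions [L M T^-2].

Left side: [M T^-2]
Right side: [M T^-2]

Both sides have the same dimensions, so the equation is dimensionally consistent.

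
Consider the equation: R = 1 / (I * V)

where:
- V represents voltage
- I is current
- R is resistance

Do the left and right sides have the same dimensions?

No

V (voltage) has dimensions [I^-1 L^2 M T^-3].
I (current) has dimensions [I].
R (resistance) has dimensions [I^-2 L^2 M T^-3].

Left side: [I^-2 L^2 M T^-3]
Right side: [L^-2 M^-1 T^3]

The two sides have different dimensions, so the equation is NOT dimensionally consistent.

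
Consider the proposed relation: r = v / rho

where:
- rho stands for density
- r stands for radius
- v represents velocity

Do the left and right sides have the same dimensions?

No

rho (density) has dimensions [L^-3 M].
r (radius) has dimensions [L].
v (velocity) has dimensions [L T^-1].

Left side: [L]
Right side: [L^4 M^-1 T^-1]

The two sides have different dimensions, so the equation is NOT dimensionally consistent.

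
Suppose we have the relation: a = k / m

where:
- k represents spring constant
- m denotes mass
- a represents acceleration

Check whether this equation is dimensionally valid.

No

k (spring constant) has dimensions [M T^-2].
m (mass) has dimensions [M].
a (acceleration) has dimensions [L T^-2].

Left side: [L T^-2]
Right side: [T^-2]

The two sides have different dimensions, so the equation is NOT dimensionally consistent.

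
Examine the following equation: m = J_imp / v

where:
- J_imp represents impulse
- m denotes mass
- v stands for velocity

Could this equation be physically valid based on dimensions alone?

Yes

J_imp (impulse) has dimensions [L M T^-1].
m (mass) has dimensions [M].
v (velocity) has dimensions [L T^-1].

Left side: [M]
Right side: [M]

Both sides have the same dimensions, so the equation is dimensionally consistent.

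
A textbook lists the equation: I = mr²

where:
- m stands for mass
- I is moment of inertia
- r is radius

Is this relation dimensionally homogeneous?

Yes

m (mass) has dimensions [M].
I (moment of inertia) has dimensions [L^2 M].
r (radius) has dimensions [L].

Left side: [L^2 M]
Right side: [L^2 M]

Both sides have the same dimensions, so the equation is dimensionally consistent.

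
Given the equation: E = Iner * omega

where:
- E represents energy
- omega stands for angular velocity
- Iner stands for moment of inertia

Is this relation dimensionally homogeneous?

No

E (energy) has dimensions [L^2 M T^-2].
omega (angular velocity) has dimensions [T^-1].
Iner (moment of inertia) has dimensions [L^2 M].

Left side: [L^2 M T^-2]
Right side: [L^2 M T^-1]

The two sides have different dimensions, so the equation is NOT dimensionally consistent.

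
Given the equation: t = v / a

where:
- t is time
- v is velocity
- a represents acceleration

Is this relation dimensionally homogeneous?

Yes

t (time) has dimensions [T].
v (velocity) has dimensions [L T^-1].
a (acceleration) has dimensions [L T^-2].

Left side: [T]
Right side: [T]

Both sides have the same dimensions, so the equation is dimensionally consistent.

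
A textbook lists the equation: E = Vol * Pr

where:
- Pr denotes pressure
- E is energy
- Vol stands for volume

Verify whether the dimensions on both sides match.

Yes

Pr (pressure) has dimensions [L^-1 M T^-2].
E (energy) has dimensions [L^2 M T^-2].
Vol (volume) has dimensions [L^3].

Left side: [L^2 M T^-2]
Right side: [L^2 M T^-2]

Both sides have the same dimensions, so the equation is dimensionally consistent.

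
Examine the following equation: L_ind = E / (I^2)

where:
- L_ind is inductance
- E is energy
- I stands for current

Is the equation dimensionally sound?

Yes

L_ind (inductance) has dimensions [I^-2 L^2 M T^-2].
E (energy) has dimensions [L^2 M T^-2].
I (current) has dimensions [I].

Left side: [I^-2 L^2 M T^-2]
Right side: [I^-2 L^2 M T^-2]

Both sides have the same dimensions, so the equation is dimensionally consistent.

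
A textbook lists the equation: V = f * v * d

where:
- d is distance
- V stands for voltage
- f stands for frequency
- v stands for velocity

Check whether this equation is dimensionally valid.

No

d (distance) has dimensions [L].
V (voltage) has dimensions [I^-1 L^2 M T^-3].
f (frequency) has dimensions [T^-1].
v (velocity) has dimensions [L T^-1].

Left side: [I^-1 L^2 M T^-3]
Right side: [L^2 T^-2]

The two sides have different dimensions, so the equation is NOT dimensionally consistent.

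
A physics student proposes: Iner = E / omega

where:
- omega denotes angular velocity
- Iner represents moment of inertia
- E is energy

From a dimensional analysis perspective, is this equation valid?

No

omega (angular velocity) has dimensions [T^-1].
Iner (moment of inertia) has dimensions [L^2 M].
E (energy) has dimensions [L^2 M T^-2].

Left side: [L^2 M]
Right side: [L^2 M T^-1]

The two sides have different dimensions, so the equation is NOT dimensionally consistent.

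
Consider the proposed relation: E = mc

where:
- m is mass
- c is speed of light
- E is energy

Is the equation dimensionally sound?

No

m (mass) has dimensions [M].
c (speed of light) has dimensions [L T^-1].
E (energy) has dimensions [L^2 M T^-2].

Left side: [L^2 M T^-2]
Right side: [L M T^-1]

The two sides have different dimensions, so the equation is NOT dimensionally consistent.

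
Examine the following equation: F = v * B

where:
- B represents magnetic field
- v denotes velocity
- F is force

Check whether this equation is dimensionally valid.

No

B (magnetic field) has dimensions [I^-1 M T^-2].
v (velocity) has dimensions [L T^-1].
F (force) has dimensions [L M T^-2].

Left side: [L M T^-2]
Right side: [I^-1 L M T^-3]

The two sides have different dimensions, so the equation is NOT dimensionally consistent.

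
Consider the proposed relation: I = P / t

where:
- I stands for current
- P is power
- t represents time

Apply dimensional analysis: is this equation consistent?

No

I (current) has dimensions [I].
P (power) has dimensions [L^2 M T^-3].
t (time) has dimensions [T].

Left side: [I]
Right side: [L^2 M T^-4]

The two sides have different dimensions, so the equation is NOT dimensionally consistent.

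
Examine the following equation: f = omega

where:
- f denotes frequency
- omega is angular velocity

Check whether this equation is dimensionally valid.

Yes

f (frequency) has dimensions [T^-1].
omega (angular velocity) has dimensions [T^-1].

Left side: [T^-1]
Right side: [T^-1]

Both sides have the same dimensions, so the equation is dimensionally consistent.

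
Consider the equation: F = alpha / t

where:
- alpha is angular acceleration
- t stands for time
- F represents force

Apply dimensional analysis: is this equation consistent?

No

alpha (angular acceleration) has dimensions [T^-2].
t (time) has dimensions [T].
F (force) has dimensions [L M T^-2].

Left side: [L M T^-2]
Right side: [T^-3]

The two sides have different dimensions, so the equation is NOT dimensionally consistent.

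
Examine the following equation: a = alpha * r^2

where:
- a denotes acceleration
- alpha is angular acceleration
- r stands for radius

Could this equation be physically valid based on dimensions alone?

No

a (acceleration) has dimensions [L T^-2].
alpha (angular acceleration) has dimensions [T^-2].
r (radius) has dimensions [L].

Left side: [L T^-2]
Right side: [L^2 T^-2]

The two sides have different dimensions, so the equation is NOT dimensionally consistent.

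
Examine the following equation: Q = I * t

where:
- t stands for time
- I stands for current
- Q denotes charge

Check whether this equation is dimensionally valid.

Yes

t (time) has dimensions [T].
I (current) has dimensions [I].
Q (charge) has dimensions [I T].

Left side: [I T]
Right side: [I T]

Both sides have the same dimensions, so the equation is dimensionally consistent.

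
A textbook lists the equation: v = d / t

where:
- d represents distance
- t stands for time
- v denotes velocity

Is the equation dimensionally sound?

Yes

d (distance) has dimensions [L].
t (time) has dimensions [T].
v (velocity) has dimensions [L T^-1].

Left side: [L T^-1]
Right side: [L T^-1]

Both sides have the same dimensions, so the equation is dimensionally consistent.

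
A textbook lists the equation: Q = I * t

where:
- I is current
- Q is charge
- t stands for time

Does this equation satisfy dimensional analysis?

Yes

I (current) has dimensions [I].
Q (charge) has dimensions [I T].
t (time) has dimensions [T].

Left side: [I T]
Right side: [I T]

Both sides have the same dimensions, so the equation is dimensionally consistent.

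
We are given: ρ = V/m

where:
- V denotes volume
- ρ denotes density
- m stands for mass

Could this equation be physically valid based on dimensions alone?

No

V (volume) has dimensions [L^3].
ρ (density) has dimensions [L^-3 M].
m (mass) has dimensions [M].

Left side: [L^-3 M]
Right side: [L^3 M^-1]

The two sides have different dimensions, so the equation is NOT dimensionally consistent.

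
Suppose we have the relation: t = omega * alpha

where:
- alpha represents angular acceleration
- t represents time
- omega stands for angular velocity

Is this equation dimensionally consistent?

No

alpha (angular acceleration) has dimensions [T^-2].
t (time) has dimensions [T].
omega (angular velocity) has dimensions [T^-1].

Left side: [T]
Right side: [T^-3]

The two sides have different dimensions, so the equation is NOT dimensionally consistent.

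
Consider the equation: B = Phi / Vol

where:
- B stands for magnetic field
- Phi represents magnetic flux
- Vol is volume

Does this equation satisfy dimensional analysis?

No

B (magnetic field) has dimensions [I^-1 M T^-2].
Phi (magnetic flux) has dimensions [I^-1 L^2 M T^-2].
Vol (volume) has dimensions [L^3].

Left side: [I^-1 M T^-2]
Right side: [I^-1 L^-1 M T^-2]

The two sides have different dimensions, so the equation is NOT dimensionally consistent.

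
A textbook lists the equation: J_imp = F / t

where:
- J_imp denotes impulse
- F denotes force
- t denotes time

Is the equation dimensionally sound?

No

J_imp (impulse) has dimensions [L M T^-1].
F (force) has dimensions [L M T^-2].
t (time) has dimensions [T].

Left side: [L M T^-1]
Right side: [L M T^-3]

The two sides have different dimensions, so the equation is NOT dimensionally consistent.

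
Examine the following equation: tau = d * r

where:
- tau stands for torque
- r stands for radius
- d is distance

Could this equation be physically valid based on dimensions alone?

No

tau (torque) has dimensions [L^2 M T^-2].
r (radius) has dimensions [L].
d (distance) has dimensions [L].

Left side: [L^2 M T^-2]
Right side: [L^2]

The two sides have different dimensions, so the equation is NOT dimensionally consistent.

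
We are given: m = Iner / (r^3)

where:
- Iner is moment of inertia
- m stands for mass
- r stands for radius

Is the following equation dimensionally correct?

No

Iner (moment of inertia) has dimensions [L^2 M].
m (mass) has dimensions [M].
r (radius) has dimensions [L].

Left side: [M]
Right side: [L^-1 M]

The two sides have different dimensions, so the equation is NOT dimensionally consistent.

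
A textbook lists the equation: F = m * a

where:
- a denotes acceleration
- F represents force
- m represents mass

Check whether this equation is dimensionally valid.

Yes

a (acceleration) has dimensions [L T^-2].
F (force) has dimensions [L M T^-2].
m (mass) has dimensions [M].

Left side: [L M T^-2]
Right side: [L M T^-2]

Both sides have the same dimensions, so the equation is dimensionally consistent.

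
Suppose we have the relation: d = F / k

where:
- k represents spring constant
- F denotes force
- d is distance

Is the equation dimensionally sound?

Yes

k (spring constant) has dimensions [M T^-2].
F (force) has dimensions [L M T^-2].
d (distance) has dimensions [L].

Left side: [L]
Right side: [L]

Both sides have the same dimensions, so the equation is dimensionally consistent.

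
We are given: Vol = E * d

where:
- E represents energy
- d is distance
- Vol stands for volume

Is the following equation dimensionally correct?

No

E (energy) has dimensions [L^2 M T^-2].
d (distance) has dimensions [L].
Vol (volume) has dimensions [L^3].

Left side: [L^3]
Right side: [L^3 M T^-2]

The two sides have different dimensions, so the equation is NOT dimensionally consistent.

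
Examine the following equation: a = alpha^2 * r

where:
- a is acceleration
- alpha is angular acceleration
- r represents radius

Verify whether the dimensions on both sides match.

No

a (acceleration) has dimensions [L T^-2].
alpha (angular acceleration) has dimensions [T^-2].
r (radius) has dimensions [L].

Left side: [L T^-2]
Right side: [L T^-4]

The two sides have different dimensions, so the equation is NOT dimensionally consistent.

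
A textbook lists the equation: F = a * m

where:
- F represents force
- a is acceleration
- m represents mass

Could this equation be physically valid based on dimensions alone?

Yes

F (force) has dimensions [L M T^-2].
a (acceleration) has dimensions [L T^-2].
m (mass) has dimensions [M].

Left side: [L M T^-2]
Right side: [L M T^-2]

Both sides have the same dimensions, so the equation is dimensionally consistent.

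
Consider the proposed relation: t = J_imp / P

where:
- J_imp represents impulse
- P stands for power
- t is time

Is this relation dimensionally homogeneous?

No

J_imp (impulse) has dimensions [L M T^-1].
P (power) has dimensions [L^2 M T^-3].
t (time) has dimensions [T].

Left side: [T]
Right side: [L^-1 T^2]

The two sides have different dimensions, so the equation is NOT dimensionally consistent.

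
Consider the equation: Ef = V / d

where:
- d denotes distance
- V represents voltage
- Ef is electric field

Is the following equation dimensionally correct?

Yes

d (distance) has dimensions [L].
V (voltage) has dimensions [I^-1 L^2 M T^-3].
Ef (electric field) has dimensions [I^-1 L M T^-3].

Left side: [I^-1 L M T^-3]
Right side: [I^-1 L M T^-3]

Both sides have the same dimensions, so the equation is dimensionally consistent.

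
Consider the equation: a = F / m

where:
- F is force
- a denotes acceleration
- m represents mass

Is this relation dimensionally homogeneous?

Yes

F (force) has dimensions [L M T^-2].
a (acceleration) has dimensions [L T^-2].
m (mass) has dimensions [M].

Left side: [L T^-2]
Right side: [L T^-2]

Both sides have the same dimensions, so the equation is dimensionally consistent.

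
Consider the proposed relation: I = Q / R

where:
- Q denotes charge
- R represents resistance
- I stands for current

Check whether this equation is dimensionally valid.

No

Q (charge) has dimensions [I T].
R (resistance) has dimensions [I^-2 L^2 M T^-3].
I (current) has dimensions [I].

Left side: [I]
Right side: [I^3 L^-2 M^-1 T^4]

The two sides have different dimensions, so the equation is NOT dimensionally consistent.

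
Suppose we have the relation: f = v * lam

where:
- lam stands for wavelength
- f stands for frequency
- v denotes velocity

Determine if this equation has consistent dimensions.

No

lam (wavelength) has dimensions [L].
f (frequency) has dimensions [T^-1].
v (velocity) has dimensions [L T^-1].

Left side: [T^-1]
Right side: [L^2 T^-1]

The two sides have different dimensions, so the equation is NOT dimensionally consistent.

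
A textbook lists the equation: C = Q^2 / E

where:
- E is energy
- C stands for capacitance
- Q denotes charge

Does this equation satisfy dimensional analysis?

Yes

E (energy) has dimensions [L^2 M T^-2].
C (capacitance) has dimensions [I^2 L^-2 M^-1 T^4].
Q (charge) has dimensions [I T].

Left side: [I^2 L^-2 M^-1 T^4]
Right side: [I^2 L^-2 M^-1 T^4]

Both sides have the same dimensions, so the equation is dimensionally consistent.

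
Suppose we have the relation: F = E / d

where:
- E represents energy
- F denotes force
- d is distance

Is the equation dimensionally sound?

Yes

E (energy) has dimensions [L^2 M T^-2].
F (force) has dimensions [L M T^-2].
d (distance) has dimensions [L].

Left side: [L M T^-2]
Right side: [L M T^-2]

Both sides have the same dimensions, so the equation is dimensionally consistent.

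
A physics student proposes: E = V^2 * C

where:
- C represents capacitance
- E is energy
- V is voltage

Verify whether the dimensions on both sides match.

Yes

C (capacitance) has dimensions [I^2 L^-2 M^-1 T^4].
E (energy) has dimensions [L^2 M T^-2].
V (voltage) has dimensions [I^-1 L^2 M T^-3].

Left side: [L^2 M T^-2]
Right side: [L^2 M T^-2]

Both sides have the same dimensions, so the equation is dimensionally consistent.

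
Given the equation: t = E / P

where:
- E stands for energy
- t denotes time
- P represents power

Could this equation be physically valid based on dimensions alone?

Yes

E (energy) has dimensions [L^2 M T^-2].
t (time) has dimensions [T].
P (power) has dimensions [L^2 M T^-3].

Left side: [T]
Right side: [T]

Both sides have the same dimensions, so the equation is dimensionally consistent.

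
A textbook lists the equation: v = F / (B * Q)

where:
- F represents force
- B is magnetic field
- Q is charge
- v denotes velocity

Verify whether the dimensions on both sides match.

Yes

F (force) has dimensions [L M T^-2].
B (magnetic field) has dimensions [I^-1 M T^-2].
Q (charge) has dimensions [I T].
v (velocity) has dimensions [L T^-1].

Left side: [L T^-1]
Right side: [L T^-1]

Both sides have the same dimensions, so the equation is dimensionally consistent.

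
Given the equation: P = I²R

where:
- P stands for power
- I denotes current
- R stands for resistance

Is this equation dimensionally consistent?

Yes

P (power) has dimensions [L^2 M T^-3].
I (current) has dimensions [I].
R (resistance) has dimensions [I^-2 L^2 M T^-3].

Left side: [L^2 M T^-3]
Right side: [L^2 M T^-3]

Both sides have the same dimensions, so the equation is dimensionally consistent.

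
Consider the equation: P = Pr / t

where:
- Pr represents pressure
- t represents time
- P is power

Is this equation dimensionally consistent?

No

Pr (pressure) has dimensions [L^-1 M T^-2].
t (time) has dimensions [T].
P (power) has dimensions [L^2 M T^-3].

Left side: [L^2 M T^-3]
Right side: [L^-1 M T^-3]

The two sides have different dimensions, so the equation is NOT dimensionally consistent.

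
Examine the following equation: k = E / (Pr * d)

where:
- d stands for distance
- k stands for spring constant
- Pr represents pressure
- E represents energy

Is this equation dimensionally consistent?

No

d (distance) has dimensions [L].
k (spring constant) has dimensions [M T^-2].
Pr (pressure) has dimensions [L^-1 M T^-2].
E (energy) has dimensions [L^2 M T^-2].

Left side: [M T^-2]
Right side: [L^2]

The two sides have different dimensions, so the equation is NOT dimensionally consistent.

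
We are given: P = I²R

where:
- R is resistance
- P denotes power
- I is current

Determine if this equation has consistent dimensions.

Yes

R (resistance) has dimensions [I^-2 L^2 M T^-3].
P (power) has dimensions [L^2 M T^-3].
I (current) has dimensions [I].

Left side: [L^2 M T^-3]
Right side: [L^2 M T^-3]

Both sides have the same dimensions, so the equation is dimensionally consistent.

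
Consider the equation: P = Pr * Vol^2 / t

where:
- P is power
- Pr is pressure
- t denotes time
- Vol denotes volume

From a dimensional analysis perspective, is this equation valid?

No

P (power) has dimensions [L^2 M T^-3].
Pr (pressure) has dimensions [L^-1 M T^-2].
t (time) has dimensions [T].
Vol (volume) has dimensions [L^3].

Left side: [L^2 M T^-3]
Right side: [L^5 M T^-3]

The two sides have different dimensions, so the equation is NOT dimensionally consistent.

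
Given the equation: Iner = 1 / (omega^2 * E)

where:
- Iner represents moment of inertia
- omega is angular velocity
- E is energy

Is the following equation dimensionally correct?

No

Iner (moment of inertia) has dimensions [L^2 M].
omega (angular velocity) has dimensions [T^-1].
E (energy) has dimensions [L^2 M T^-2].

Left side: [L^2 M]
Right side: [L^-2 M^-1 T^4]

The two sides have different dimensions, so the equation is NOT dimensionally consistent.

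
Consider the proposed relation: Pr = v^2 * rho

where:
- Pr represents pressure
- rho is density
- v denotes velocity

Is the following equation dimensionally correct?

Yes

Pr (pressure) has dimensions [L^-1 M T^-2].
rho (density) has dimensions [L^-3 M].
v (velocity) has dimensions [L T^-1].

Left side: [L^-1 M T^-2]
Right side: [L^-1 M T^-2]

Both sides have the same dimensions, so the equation is dimensionally consistent.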